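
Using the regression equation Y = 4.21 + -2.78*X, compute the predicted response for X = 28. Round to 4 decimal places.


Plug X = 28 into Y = 4.21 + -2.78*X:
Y = 4.21 + -77.8400 = -73.6300.

-73.6300


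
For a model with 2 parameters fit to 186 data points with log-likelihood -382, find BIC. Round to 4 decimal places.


ln(186) = 5.225747.
k * ln(n) = 2 * 5.225747 = 10.451494.
-2L = 764.
BIC = 10.451494 + 764 = 774.451494, which rounds to 774.4515.

774.4515


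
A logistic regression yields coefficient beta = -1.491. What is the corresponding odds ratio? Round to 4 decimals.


Odds ratio = exp(beta) = exp(-1.491).
= 0.2251.

0.2251


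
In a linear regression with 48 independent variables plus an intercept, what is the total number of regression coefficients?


Each predictor gets one coefficient, plus one intercept.
Total parameters = 48 + 1 = 49.

49


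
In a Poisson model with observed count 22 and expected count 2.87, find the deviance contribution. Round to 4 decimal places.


First: ln(22/2.87) = 2.036730.
Then: 22 * 2.036730 = 44.808060.
y - mu = 22 - 2.87 = 19.13.
D = 2(44.808060 - 19.13) = 51.356120, which rounds to 51.3561.

51.3561


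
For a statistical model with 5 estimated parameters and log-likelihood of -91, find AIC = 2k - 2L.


Compute:
2k = 2*5 = 10.
-2*loglik = -2*(-91) = 182.
AIC = 10 + 182 = 192.

192


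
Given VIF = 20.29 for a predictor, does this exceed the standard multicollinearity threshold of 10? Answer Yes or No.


The threshold is 10.
VIF = 20.29 is >= 10.
Multicollinearity indication: Yes.

Yes


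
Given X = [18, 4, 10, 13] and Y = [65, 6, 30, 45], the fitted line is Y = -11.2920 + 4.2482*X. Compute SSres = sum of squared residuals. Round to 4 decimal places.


For each point, residual = actual - predicted.
Residuals: [-0.1756, 0.2992, -1.1900, 1.0654].
Sum of squared residuals = 2.6715.

2.6715


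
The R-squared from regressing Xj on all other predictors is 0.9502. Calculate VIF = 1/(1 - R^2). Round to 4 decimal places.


Denominator: 1 - 0.9502 = 0.0498.
VIF = 1 / 0.0498 = 20.0803.

20.0803


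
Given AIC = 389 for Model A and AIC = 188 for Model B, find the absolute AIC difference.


|AIC_A - AIC_B| = |389 - 188| = 201.
Model B is preferred (lower AIC).

201


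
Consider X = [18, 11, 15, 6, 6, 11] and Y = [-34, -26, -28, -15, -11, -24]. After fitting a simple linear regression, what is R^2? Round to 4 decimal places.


After computing the OLS fit (b0=-3.8433, b1=-1.7155):
SSres = 26.0406, SStot = 364.0000.
R^2 = 1 - 26.0406/364.0000 = 0.9285.

0.9285


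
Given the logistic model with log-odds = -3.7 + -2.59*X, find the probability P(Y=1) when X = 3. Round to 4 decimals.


Compute z = -3.7 + (-2.59)(3) = -11.4700.
exp(-z) = 95798.2791.
P = 1/(1 + 95798.2791) = 0.0000.

0.0000


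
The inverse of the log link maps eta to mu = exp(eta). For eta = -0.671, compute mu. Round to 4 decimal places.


Apply the inverse link:
mu = e^-0.671 = 0.5112.

0.5112


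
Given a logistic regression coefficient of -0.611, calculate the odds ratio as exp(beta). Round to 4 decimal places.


The odds ratio is computed as:
OR = e^(-0.611) = 0.5428.

0.5428


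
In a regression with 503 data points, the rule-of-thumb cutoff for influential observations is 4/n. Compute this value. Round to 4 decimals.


Cook's distance cutoff = 4/n = 4/503.
= 0.0080.

0.0080


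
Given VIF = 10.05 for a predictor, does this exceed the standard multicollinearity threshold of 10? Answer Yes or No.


Check: VIF = 10.05 vs threshold = 10.
Since 10.05 >= 10, the answer is Yes.

Yes


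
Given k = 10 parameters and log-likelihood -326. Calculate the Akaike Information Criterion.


AIC = 2*10 - 2*(-326).
= 20 + 652 = 672.

672


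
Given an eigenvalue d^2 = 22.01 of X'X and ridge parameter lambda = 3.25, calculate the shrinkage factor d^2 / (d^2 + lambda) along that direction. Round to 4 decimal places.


d^2 + lambda = 22.01 + 3.25 = 25.2600.
Shrinkage factor = 22.01/25.2600 = 0.8713.

0.8713


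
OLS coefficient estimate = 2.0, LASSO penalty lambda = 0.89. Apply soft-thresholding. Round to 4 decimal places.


Check: |2.0| = 2.0 vs lambda = 0.89.
Since |beta| > lambda, coefficient = sign(beta)*(|beta| - lambda) = 1.1100.
Soft-thresholded coefficient = 1.1100.

1.1100


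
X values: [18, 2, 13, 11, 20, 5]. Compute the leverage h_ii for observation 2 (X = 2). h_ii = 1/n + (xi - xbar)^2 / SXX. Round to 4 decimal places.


Compute xbar = 11.5000 with n = 6 observations.
SXX = 249.5000.
Leverage = 1/6 + (2 - 11.5000)^2/249.5000 = 0.5284.

0.5284


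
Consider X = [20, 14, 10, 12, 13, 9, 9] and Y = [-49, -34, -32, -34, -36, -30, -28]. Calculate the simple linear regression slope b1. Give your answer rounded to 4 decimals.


First compute the means: xbar = 12.4286, ybar = -34.7143.
Then S_xx = sum((xi - xbar)^2) = 89.7143.
S_xy = sum((xi - xbar)(yi - ybar)) = -153.8571.
b1 = S_xy / S_xx = -153.8571 / 89.7143 = -1.7150.

-1.7150


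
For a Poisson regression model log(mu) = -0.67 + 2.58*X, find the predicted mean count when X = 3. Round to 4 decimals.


eta = -0.67 + 2.58 * 3 = 7.0700.
mu = exp(7.0700) = 1176.1480.

1176.1480


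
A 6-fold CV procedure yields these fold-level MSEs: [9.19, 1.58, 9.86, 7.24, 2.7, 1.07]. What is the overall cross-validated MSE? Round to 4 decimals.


Total MSE across folds = 31.6400.
CV-MSE = 31.6400/6 = 5.2733.

5.2733


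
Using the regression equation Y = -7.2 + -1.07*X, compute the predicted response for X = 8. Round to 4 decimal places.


Predicted value:
Y = -7.2 + (-1.07)(8) = -7.2 + -8.5600 = -15.7600.

-15.7600


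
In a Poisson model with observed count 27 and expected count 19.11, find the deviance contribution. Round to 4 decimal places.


y/mu = 27/19.11 = 1.412873 (approx.), and ln(27/19.11) = 0.345625.
y * ln(y/mu) = 27 * 0.345625 = 9.331875.
y - mu = 7.89.
D = 2 * (9.331875 - 7.89) = 2.883750, which rounds to 2.8838.

2.8838


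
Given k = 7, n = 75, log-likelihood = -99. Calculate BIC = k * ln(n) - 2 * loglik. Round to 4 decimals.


Compute k*ln(n) = 7*ln(75) = 7*4.317488 = 30.222416.
Then -2*loglik = 198.
BIC = 30.222416 + 198 = 228.222416, which rounds to 228.2224.

228.2224


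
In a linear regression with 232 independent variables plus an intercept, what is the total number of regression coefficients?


Including the intercept, the model has 232 predictor coefficients + 1 intercept.
Total = 233.

233


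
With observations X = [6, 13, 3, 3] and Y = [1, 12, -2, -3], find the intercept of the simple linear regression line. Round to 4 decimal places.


First find the slope: b1 = 1.4532.
Means: xbar = 6.2500, ybar = 2.0000.
b0 = ybar - b1 * xbar = 2.0000 - 1.4532 * 6.2500 = -7.0824.

-7.0824


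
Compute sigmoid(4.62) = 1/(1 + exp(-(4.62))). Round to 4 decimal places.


exp(-4.6200) = 0.0099.
1 + exp(-z) = 1.0099.
sigmoid = 1/1.0099 = 0.9902.

0.9902


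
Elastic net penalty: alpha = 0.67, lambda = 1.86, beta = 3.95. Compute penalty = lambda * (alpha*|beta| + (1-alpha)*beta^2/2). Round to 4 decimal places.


L1 component = 0.67 * |3.95| = 2.6465.
L2 component = 0.33 * 3.95^2 / 2 = 2.5744.
Penalty = 1.86 * (2.6465 + 2.5744) = 1.86 * 5.2209 = 9.7109.

9.7109


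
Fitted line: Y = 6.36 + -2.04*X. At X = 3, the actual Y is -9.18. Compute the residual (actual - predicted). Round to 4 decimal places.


Compute yhat = 6.36 + (-2.04)(3) = 0.2400.
Residual = actual - predicted = -9.18 - 0.2400 = -9.4200.

-9.4200


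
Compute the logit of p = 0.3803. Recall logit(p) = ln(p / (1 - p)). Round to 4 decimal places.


The odds are p/(1-p) = 0.3803 / 0.6197 = 0.6137.
logit(p) = ln(0.6137) = -0.4883.

-0.4883


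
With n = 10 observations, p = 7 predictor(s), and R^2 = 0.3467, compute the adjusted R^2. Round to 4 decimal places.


Using the formula:
(1 - 0.3467) = 0.6533.
Multiply by 9/2: 0.6533 * 9 = 5.8797, then 5.8797 / 2 = 2.9399.
Adj R^2 = 1 - 2.9399 = -1.9399.

-1.9399


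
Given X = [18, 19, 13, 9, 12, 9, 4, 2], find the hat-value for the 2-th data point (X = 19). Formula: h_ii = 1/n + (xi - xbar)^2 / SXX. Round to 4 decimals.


n = 8, xbar = 10.7500.
SXX = sum((xi - xbar)^2) = 255.5000.
h = 1/8 + (19 - 10.7500)^2 / 255.5000 = 0.3914.

0.3914


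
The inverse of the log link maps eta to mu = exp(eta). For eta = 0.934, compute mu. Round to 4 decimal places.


Apply the inverse link:
mu = e^0.934 = 2.5447.

2.5447


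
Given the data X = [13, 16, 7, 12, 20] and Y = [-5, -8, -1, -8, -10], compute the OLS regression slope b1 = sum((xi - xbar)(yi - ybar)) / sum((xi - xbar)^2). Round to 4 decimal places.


Calculate xbar = 13.6000, ybar = -6.4000.
S_xx = 93.2000, S_xy = -60.8000.
Using b1 = S_xy / S_xx = -60.8000 / 93.2000, we get b1 = -0.6524.

-0.6524


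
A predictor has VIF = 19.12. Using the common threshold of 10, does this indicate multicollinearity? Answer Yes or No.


Compare VIF = 19.12 to the threshold of 10.
19.12 >= 10, so the answer is Yes.

Yes


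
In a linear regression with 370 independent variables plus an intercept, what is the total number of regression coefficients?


Each predictor gets one coefficient, plus one intercept.
Total parameters = 370 + 1 = 371.

371


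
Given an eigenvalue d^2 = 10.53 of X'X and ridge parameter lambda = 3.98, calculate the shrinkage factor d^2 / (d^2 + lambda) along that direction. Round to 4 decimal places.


Compute the denominator: 10.53 + 3.98 = 14.5100.
Shrinkage factor = 10.53 / 14.5100 = 0.7257.

0.7257


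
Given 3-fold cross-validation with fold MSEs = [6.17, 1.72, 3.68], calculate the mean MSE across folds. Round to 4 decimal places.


Add all fold MSEs: 11.5700.
Divide by k = 3: 11.5700/3 = 3.8567.

3.8567


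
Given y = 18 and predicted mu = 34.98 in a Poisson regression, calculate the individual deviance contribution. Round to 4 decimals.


First: ln(18/34.98) = -0.664405.
Then: 18 * -0.664405 = -11.959290.
y - mu = 18 - 34.98 = -16.98.
D = 2(-11.959290 - -16.98) = 10.041420, which rounds to 10.0414.

10.0414


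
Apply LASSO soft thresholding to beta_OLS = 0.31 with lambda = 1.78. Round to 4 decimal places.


|beta_OLS| = 0.31.
lambda = 1.78.
Since |beta| <= lambda, the coefficient is set to 0.
Result = 0.0000.

0.0000


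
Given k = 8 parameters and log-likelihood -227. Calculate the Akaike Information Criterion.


Compute:
2k = 2*8 = 16.
-2*loglik = -2*(-227) = 454.
AIC = 16 + 454 = 470.

470


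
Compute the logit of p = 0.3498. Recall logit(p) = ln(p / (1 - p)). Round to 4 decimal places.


Compute the odds: 0.3498/0.6502 = 0.5380.
Take the natural log: ln(0.5380) = -0.6199.

-0.6199


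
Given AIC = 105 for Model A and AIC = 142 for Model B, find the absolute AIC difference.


Compute |105 - 142| = 37.
Model A has the smaller AIC.

37


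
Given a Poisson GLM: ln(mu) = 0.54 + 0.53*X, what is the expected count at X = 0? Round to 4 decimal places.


Compute eta = 0.54 + 0.53 * 0 = 0.5400.
Apply inverse link: mu = e^0.5400 = 1.7160.

1.7160


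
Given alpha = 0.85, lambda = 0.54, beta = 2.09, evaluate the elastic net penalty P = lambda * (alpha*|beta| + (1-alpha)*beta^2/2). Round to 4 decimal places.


L1 component = 0.85 * |2.09| = 1.7765.
L2 component = 0.15 * 2.09^2 / 2 = 0.3276.
Penalty = 0.54 * (1.7765 + 0.3276) = 0.54 * 2.1041 = 1.1362.

1.1362


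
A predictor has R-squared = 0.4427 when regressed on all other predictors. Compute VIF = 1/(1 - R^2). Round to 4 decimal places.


VIF = 1 / (1 - 0.4427).
= 1 / 0.5573 = 1.7944.

1.7944


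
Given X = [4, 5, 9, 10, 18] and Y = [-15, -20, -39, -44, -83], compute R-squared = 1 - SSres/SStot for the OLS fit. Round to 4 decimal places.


The fitted line is Y = 4.4365 + -4.8518*X.
SSres = 0.1026, SStot = 2890.8000.
R^2 = 1 - SSres/SStot = 1.0000.

1.0000


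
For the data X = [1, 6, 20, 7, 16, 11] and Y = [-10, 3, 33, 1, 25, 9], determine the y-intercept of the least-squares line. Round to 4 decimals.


First find the slope: b1 = 2.2807.
Means: xbar = 10.1667, ybar = 10.1667.
b0 = ybar - b1 * xbar = 10.1667 - 2.2807 * 10.1667 = -13.0206.

-13.0206


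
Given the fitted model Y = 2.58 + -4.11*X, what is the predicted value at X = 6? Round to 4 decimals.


Substitute X = 6 into the equation:
Y = 2.58 + -4.11 * 6 = 2.58 + -24.6600 = -22.0800.

-22.0800


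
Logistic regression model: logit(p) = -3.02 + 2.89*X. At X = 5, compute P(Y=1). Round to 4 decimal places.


Compute z = -3.02 + (2.89)(5) = 11.4300.
exp(-z) = 0.0000.
P = 1/(1 + 0.0000) = 1.0000.

1.0000


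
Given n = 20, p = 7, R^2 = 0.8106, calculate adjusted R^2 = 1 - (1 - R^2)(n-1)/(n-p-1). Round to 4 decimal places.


Plug in: Adj R^2 = 1 - (1 - 0.8106) * 19/12.
= 1 - 0.1894 * 19/12
= 1 - 3.5986 / 12
= 1 - 0.2999 = 0.7001.

0.7001


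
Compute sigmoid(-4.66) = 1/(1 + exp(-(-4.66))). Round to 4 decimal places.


First, exp(4.6600) = 105.6361.
Then sigma(z) = 1/(1 + 105.6361) = 0.0094.

0.0094


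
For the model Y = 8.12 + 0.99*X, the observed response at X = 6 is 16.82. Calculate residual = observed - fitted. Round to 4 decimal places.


Fitted value at X = 6 is yhat = 8.12 + 0.99*6 = 14.0600.
Residual = 16.82 - 14.0600 = 2.7600.

2.7600


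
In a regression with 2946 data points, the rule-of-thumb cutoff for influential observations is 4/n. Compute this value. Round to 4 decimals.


The threshold is 4/n.
4/2946 = 0.0014.

0.0014


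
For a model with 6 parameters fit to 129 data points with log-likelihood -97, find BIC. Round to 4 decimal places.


k * ln(n) = 6 * ln(129) = 6 * 4.859812 = 29.158872.
-2 * loglik = -2 * (-97) = 194.
BIC = 29.158872 + 194 = 223.158872, which rounds to 223.1589.

223.1589


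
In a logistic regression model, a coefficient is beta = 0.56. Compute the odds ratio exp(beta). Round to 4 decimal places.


exp(0.56) = 1.7507.
So the odds ratio is 1.7507.

1.7507


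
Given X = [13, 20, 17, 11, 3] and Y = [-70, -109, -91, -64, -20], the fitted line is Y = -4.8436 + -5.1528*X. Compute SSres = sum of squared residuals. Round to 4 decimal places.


Predicted values from Y = -4.8436 + -5.1528*X.
Residuals: [1.8300, -1.1004, 1.4412, -2.4756, 0.3020].
SSres = 12.8566.

12.8566


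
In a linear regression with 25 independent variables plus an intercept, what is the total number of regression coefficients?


Including the intercept, the model has 25 predictor coefficients + 1 intercept.
Total = 26.

26


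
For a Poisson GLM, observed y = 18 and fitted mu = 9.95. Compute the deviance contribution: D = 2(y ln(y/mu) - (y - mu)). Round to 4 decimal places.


First: ln(18/9.95) = 0.592799.
Then: 18 * 0.592799 = 10.670382.
y - mu = 18 - 9.95 = 8.05.
D = 2(10.670382 - 8.05) = 5.240764, which rounds to 5.2408.

5.2408


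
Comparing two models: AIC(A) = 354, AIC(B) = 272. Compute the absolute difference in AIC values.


Absolute difference = |354 - 272| = 82.
The model with lower AIC (B) is preferred.

82


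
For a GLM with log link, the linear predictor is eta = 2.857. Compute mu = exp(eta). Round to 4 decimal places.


mu = exp(eta) = exp(2.857).
= 17.4092.

17.4092


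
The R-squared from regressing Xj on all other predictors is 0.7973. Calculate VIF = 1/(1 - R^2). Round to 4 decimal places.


Denominator: 1 - 0.7973 = 0.2027.
VIF = 1 / 0.2027 = 4.9334.

4.9334


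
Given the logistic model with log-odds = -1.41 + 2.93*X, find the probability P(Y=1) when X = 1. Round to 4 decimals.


z = -1.41 + 2.93 * 1 = 1.5200.
Sigmoid: P = 1 / (1 + exp(-1.5200)) = 0.8205.

0.8205


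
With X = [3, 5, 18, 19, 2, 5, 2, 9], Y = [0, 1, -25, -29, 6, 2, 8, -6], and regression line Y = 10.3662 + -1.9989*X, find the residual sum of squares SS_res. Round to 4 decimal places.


For each point, residual = actual - predicted.
Residuals: [-4.3695, 0.6283, 0.6140, -1.3871, -0.3684, 1.6283, 1.6316, 1.6239].
Sum of squared residuals = 29.8746.

29.8746


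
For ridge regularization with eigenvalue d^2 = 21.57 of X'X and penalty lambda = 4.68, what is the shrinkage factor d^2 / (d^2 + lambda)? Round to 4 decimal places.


d^2 + lambda = 21.57 + 4.68 = 26.2500.
Shrinkage factor = 21.57/26.2500 = 0.8217.

0.8217


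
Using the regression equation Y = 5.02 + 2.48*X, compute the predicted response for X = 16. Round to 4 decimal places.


Predicted value:
Y = 5.02 + (2.48)(16) = 5.02 + 39.6800 = 44.7000.

44.7000


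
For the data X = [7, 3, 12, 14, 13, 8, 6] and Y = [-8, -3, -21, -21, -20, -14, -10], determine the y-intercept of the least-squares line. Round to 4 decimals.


Compute b1 = -1.7000 from the OLS formula.
With xbar = 9.0000 and ybar = -13.8571, the intercept is:
b0 = -13.8571 - -1.7000 * 9.0000 = 1.4429.

1.4429


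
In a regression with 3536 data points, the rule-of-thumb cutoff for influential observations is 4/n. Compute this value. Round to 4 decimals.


Using the rule of thumb:
Threshold = 4 / 3536 = 0.0011.

0.0011


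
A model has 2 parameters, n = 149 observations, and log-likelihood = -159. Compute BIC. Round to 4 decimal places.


ln(149) = 5.003946.
k * ln(n) = 2 * 5.003946 = 10.007892.
-2L = 318.
BIC = 10.007892 + 318 = 328.007892, which rounds to 328.0079.

328.0079


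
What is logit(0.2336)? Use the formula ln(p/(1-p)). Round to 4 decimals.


Compute the odds: 0.2336/0.7664 = 0.3048.
Take the natural log: ln(0.3048) = -1.1881.

-1.1881


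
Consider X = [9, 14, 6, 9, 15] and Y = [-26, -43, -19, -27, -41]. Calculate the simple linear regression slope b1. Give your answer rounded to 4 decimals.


First compute the means: xbar = 10.6000, ybar = -31.2000.
Then S_xx = sum((xi - xbar)^2) = 57.2000.
S_xy = sum((xi - xbar)(yi - ybar)) = -154.4000.
b1 = S_xy / S_xx = -154.4000 / 57.2000 = -2.6993.

-2.6993


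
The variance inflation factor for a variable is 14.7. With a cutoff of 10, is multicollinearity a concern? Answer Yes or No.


The threshold is 10.
VIF = 14.7 is >= 10.
Multicollinearity indication: Yes.

Yes


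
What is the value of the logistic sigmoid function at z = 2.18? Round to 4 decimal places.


exp(-2.1800) = 0.1130.
1 + exp(-z) = 1.1130.
sigmoid = 1/1.1130 = 0.8984.

0.8984


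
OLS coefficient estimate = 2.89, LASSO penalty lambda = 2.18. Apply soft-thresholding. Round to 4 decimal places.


Check: |2.89| = 2.89 vs lambda = 2.18.
Since |beta| > lambda, coefficient = sign(beta)*(|beta| - lambda) = 0.7100.
Soft-thresholded coefficient = 0.7100.

0.7100


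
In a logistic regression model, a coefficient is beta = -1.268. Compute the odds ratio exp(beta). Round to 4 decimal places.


exp(-1.268) = 0.2814.
So the odds ratio is 0.2814.

0.2814


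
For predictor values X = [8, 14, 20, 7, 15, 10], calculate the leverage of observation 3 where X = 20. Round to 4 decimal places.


n = 6, xbar = 12.3333.
SXX = sum((xi - xbar)^2) = 121.3333.
h = 1/6 + (20 - 12.3333)^2 / 121.3333 = 0.6511.

0.6511


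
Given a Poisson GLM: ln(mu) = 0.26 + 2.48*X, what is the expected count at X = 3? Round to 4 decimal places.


Linear predictor: eta = 0.26 + (2.48)(3) = 7.7000.
Expected count: mu = exp(7.7000) = 2208.3480.

2208.3480


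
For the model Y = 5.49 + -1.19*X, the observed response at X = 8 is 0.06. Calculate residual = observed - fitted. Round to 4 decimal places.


Fitted value at X = 8 is yhat = 5.49 + -1.19*8 = -4.0300.
Residual = 0.06 - -4.0300 = 4.0900.

4.0900


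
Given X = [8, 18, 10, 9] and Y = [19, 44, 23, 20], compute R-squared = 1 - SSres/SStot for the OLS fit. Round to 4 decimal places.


Fit the OLS line: b0 = -2.4542, b1 = 2.5737.
SSres = 1.3466.
SStot = 417.0000.
R^2 = 1 - 1.3466/417.0000 = 0.9968.

0.9968


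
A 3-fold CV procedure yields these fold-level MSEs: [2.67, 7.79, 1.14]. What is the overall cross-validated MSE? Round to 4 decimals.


Sum of fold MSEs = 11.6000.
Average = 11.6000 / 3 = 3.8667.

3.8667


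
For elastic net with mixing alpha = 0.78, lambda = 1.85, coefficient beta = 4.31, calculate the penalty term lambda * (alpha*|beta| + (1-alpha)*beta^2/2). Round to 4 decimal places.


alpha * |beta| = 0.78 * 4.31 = 3.3618.
(1-alpha) * beta^2/2 = 0.22 * 18.5761/2 = 2.0434.
Total = 1.85 * (3.3618 + 2.0434) = 9.9996.

9.9996


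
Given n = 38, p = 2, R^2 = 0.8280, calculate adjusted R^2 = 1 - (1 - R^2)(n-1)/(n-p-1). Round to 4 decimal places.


Using the formula:
(1 - 0.8280) = 0.1720.
Multiply by 37/35: 0.1720 * 37 = 6.3640, then 6.3640 / 35 = 0.1818.
Adj R^2 = 1 - 0.1818 = 0.8182.

0.8182


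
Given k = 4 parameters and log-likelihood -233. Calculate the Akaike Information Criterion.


AIC = 2k - 2*loglik = 2(4) - 2(-233).
= 8 + 466 = 474.

474


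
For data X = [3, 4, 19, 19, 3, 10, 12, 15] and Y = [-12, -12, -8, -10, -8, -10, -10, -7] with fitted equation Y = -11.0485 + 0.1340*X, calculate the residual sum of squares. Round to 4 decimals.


For each point, residual = actual - predicted.
Residuals: [-1.3535, -1.4875, 0.5025, -1.4975, 2.6465, -0.2915, -0.5595, 2.0385].
Sum of squared residuals = 18.0971.

18.0971


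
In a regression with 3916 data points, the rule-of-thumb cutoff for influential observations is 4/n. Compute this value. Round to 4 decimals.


Using the rule of thumb:
Threshold = 4 / 3916 = 0.0010.

0.0010


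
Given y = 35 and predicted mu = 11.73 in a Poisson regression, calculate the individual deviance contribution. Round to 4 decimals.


First: ln(35/11.73) = 1.093198.
Then: 35 * 1.093198 = 38.261930.
y - mu = 35 - 11.73 = 23.27.
D = 2(38.261930 - 23.27) = 29.983860, which rounds to 29.9839.

29.9839


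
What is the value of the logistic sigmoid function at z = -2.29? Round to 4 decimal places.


exp(2.2900) = 9.8749.
1 + exp(-z) = 10.8749.
sigmoid = 1/10.8749 = 0.0920.

0.0920


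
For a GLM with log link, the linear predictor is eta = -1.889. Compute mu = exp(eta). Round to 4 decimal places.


mu = exp(eta) = exp(-1.889).
= 0.1512.

0.1512


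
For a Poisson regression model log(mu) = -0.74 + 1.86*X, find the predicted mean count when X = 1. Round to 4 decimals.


eta = -0.74 + 1.86 * 1 = 1.1200.
mu = exp(1.1200) = 3.0649.

3.0649


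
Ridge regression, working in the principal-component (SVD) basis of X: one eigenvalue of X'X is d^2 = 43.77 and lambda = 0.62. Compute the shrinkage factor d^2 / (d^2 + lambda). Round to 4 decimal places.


Compute the denominator: 43.77 + 0.62 = 44.3900.
Shrinkage factor = 43.77 / 44.3900 = 0.9860.

0.9860


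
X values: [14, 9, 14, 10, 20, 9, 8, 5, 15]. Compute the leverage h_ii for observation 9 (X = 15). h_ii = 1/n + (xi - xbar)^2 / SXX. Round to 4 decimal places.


Compute xbar = 11.5556 with n = 9 observations.
SXX = 166.2222.
Leverage = 1/9 + (15 - 11.5556)^2/166.2222 = 0.1825.

0.1825


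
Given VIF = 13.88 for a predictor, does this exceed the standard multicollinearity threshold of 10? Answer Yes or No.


Check: VIF = 13.88 vs threshold = 10.
Since 13.88 >= 10, the answer is Yes.

Yes


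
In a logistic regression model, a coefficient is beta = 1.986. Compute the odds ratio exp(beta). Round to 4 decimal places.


The odds ratio is computed as:
OR = e^(1.986) = 7.2863.

7.2863


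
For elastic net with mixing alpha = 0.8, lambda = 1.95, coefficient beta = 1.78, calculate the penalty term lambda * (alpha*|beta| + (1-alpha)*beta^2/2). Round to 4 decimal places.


L1 component = 0.8 * |1.78| = 1.4240.
L2 component = 0.2 * 1.78^2 / 2 = 0.3168.
Penalty = 1.95 * (1.4240 + 0.3168) = 1.95 * 1.7408 = 3.3946.

3.3946


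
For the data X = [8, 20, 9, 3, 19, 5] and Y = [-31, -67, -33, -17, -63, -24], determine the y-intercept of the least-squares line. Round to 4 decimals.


Compute b1 = -2.9003 from the OLS formula.
With xbar = 10.6667 and ybar = -39.1667, the intercept is:
b0 = -39.1667 - -2.9003 * 10.6667 = -8.2306.

-8.2306


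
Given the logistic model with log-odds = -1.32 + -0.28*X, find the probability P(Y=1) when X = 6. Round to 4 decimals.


z = -1.32 + -0.28 * 6 = -3.0000.
Sigmoid: P = 1 / (1 + exp(3.0000)) = 0.0474.

0.0474


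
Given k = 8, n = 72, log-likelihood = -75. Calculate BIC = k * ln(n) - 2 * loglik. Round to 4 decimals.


ln(72) = 4.276666.
k * ln(n) = 8 * 4.276666 = 34.213328.
-2L = 150.
BIC = 34.213328 + 150 = 184.213328, which rounds to 184.2133.

184.2133


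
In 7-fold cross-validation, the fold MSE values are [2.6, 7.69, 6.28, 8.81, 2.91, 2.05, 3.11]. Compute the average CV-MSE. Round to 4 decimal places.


Add all fold MSEs: 33.4500.
Divide by k = 7: 33.4500/7 = 4.7786.

4.7786


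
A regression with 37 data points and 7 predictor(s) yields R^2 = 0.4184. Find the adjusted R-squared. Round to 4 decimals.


Using the formula:
(1 - 0.4184) = 0.5816.
Multiply by 36/29: 0.5816 * 36 = 20.9376, then 20.9376 / 29 = 0.7220.
Adj R^2 = 1 - 0.7220 = 0.2780.

0.2780


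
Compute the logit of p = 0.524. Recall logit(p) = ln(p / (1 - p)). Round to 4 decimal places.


The odds are p/(1-p) = 0.524 / 0.476 = 1.1008.
logit(p) = ln(1.1008) = 0.0961.

0.0961


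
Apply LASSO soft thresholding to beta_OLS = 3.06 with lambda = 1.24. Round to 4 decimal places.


Check: |3.06| = 3.06 vs lambda = 1.24.
Since |beta| > lambda, coefficient = sign(beta)*(|beta| - lambda) = 1.8200.
Soft-thresholded coefficient = 1.8200.

1.8200


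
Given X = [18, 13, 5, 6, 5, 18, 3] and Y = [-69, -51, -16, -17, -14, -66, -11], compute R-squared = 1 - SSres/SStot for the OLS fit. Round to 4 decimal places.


The fitted line is Y = 4.0773 + -4.0080*X.
SSres = 35.9841, SStot = 4074.8571.
R^2 = 1 - SSres/SStot = 0.9912.

0.9912


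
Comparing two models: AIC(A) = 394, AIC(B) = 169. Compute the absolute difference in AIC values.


Compute |394 - 169| = 225.
Model B has the smaller AIC.

225


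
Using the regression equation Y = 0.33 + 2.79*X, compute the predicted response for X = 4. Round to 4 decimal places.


Substitute X = 4 into the equation:
Y = 0.33 + 2.79 * 4 = 0.33 + 11.1600 = 11.4900.

11.4900


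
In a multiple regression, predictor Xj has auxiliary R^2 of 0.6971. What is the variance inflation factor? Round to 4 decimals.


VIF = 1 / (1 - 0.6971).
= 1 / 0.3029 = 3.3014.

3.3014


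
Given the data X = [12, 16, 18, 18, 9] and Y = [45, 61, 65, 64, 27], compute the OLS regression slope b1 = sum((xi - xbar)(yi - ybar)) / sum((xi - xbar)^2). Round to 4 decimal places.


The sample means are xbar = 14.6000 and ybar = 52.4000.
Compute S_xx = 63.2000 and S_xy = 255.8000.
Slope b1 = S_xy / S_xx = 255.8000 / 63.2000 = 4.0475.

4.0475


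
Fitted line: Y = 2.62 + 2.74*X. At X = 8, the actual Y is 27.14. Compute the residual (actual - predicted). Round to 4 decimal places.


Predicted = 2.62 + 2.74 * 8 = 24.5400.
Residual = 27.14 - 24.5400 = 2.6000.

2.6000


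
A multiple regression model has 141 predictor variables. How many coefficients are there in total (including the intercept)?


Including the intercept, the model has 141 predictor coefficients + 1 intercept.
Total = 142.

142


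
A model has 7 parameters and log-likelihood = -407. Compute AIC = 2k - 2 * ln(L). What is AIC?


AIC = 2k - 2*loglik = 2(7) - 2(-407).
= 14 + 814 = 828.

828


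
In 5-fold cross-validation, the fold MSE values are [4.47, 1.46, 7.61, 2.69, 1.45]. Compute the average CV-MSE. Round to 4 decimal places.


Sum of fold MSEs = 17.6800.
Average = 17.6800 / 5 = 3.5360.

3.5360


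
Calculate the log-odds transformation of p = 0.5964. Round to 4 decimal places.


1 - p = 0.4036.
p/(1-p) = 1.4777.
logit = ln(1.4777) = 0.3905.

0.3905


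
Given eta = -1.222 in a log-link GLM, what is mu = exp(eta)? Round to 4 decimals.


mu = exp(eta) = exp(-1.222).
= 0.2946.

0.2946


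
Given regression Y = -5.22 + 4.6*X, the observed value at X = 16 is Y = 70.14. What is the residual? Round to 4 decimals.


Predicted = -5.22 + 4.6 * 16 = 68.3800.
Residual = 70.14 - 68.3800 = 1.7600.

1.7600


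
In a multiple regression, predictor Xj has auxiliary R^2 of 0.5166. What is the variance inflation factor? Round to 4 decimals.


VIF = 1 / (1 - 0.5166).
= 1 / 0.4834 = 2.0687.

2.0687


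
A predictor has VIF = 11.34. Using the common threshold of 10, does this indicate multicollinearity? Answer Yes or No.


Compare VIF = 11.34 to the threshold of 10.
11.34 >= 10, so the answer is Yes.

Yes


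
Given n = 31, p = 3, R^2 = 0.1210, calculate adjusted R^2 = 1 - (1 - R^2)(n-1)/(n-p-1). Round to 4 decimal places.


Adjusted R^2 = 1 - (1 - R^2) * (n-1)/(n-p-1).
(1 - R^2) = 0.8790.
(n-1)/(n-p-1) = 30/27.
(1 - R^2) * (n-1) = 0.8790 * 30 = 26.3700.
Divide by (n-p-1): 26.3700 / 27 = 0.9767.
Adj R^2 = 1 - 0.9767 = 0.0233.

0.0233


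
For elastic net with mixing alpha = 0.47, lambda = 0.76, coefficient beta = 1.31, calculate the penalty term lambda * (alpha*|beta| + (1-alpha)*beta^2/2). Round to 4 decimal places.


Compute:
L1 = 0.47 * 1.31 = 0.6157.
L2 = 0.53 * 1.31^2 / 2 = 0.4548.
Penalty = 0.76 * (0.6157 + 0.4548) = 0.8136.

0.8136


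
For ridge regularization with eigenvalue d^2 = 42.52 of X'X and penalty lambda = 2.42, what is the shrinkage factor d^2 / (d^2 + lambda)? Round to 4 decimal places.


d^2 + lambda = 42.52 + 2.42 = 44.9400.
Shrinkage factor = 42.52/44.9400 = 0.9462.

0.9462


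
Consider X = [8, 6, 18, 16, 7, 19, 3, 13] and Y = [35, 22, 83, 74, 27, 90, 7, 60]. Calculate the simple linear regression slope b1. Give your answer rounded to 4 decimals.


Calculate xbar = 11.2500, ybar = 49.7500.
S_xx = 255.5000, S_xy = 1312.5000.
Using b1 = S_xy / S_xx = 1312.5000 / 255.5000, we get b1 = 5.1370.

5.1370


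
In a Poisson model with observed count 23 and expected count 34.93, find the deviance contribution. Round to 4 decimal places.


y/mu = 23/34.93 = 0.658460 (approx.), and ln(23/34.93) = -0.417852.
y * ln(y/mu) = 23 * -0.417852 = -9.610596.
y - mu = -11.93.
D = 2 * (-9.610596 - -11.93) = 4.638808, which rounds to 4.6388.

4.6388


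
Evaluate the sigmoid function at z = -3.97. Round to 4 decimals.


Compute exp(3.9700) = 52.9845.
Sigmoid = 1 / (1 + 52.9845) = 1 / 53.9845 = 0.0185.

0.0185


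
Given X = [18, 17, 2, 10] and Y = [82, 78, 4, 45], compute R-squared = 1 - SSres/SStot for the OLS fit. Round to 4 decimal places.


After computing the OLS fit (b0=-5.1093, b1=4.8816):
SSres = 2.6920, SStot = 3928.7500.
R^2 = 1 - 2.6920/3928.7500 = 0.9993.

0.9993


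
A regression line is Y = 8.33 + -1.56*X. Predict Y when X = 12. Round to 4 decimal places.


Predicted value:
Y = 8.33 + (-1.56)(12) = 8.33 + -18.7200 = -10.3900.

-10.3900


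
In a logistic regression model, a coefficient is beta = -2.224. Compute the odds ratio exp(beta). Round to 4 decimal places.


Odds ratio = exp(beta) = exp(-2.224).
= 0.1082.

0.1082


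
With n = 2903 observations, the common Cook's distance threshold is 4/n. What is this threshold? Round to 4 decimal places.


The threshold is 4/n.
4/2903 = 0.0014.

0.0014


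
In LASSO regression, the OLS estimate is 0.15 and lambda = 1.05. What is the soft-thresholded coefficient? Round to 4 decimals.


Absolute value: |0.15| = 0.15.
Compare to lambda = 1.05.
Since |beta| <= lambda, the coefficient is set to 0.

0.0000


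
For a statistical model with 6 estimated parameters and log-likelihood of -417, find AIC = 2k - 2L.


AIC = 2*6 - 2*(-417).
= 12 + 834 = 846.

846


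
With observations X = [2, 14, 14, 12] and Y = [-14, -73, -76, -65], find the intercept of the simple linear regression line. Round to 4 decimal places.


First find the slope: b1 = -5.0505.
Means: xbar = 10.5000, ybar = -57.0000.
b0 = ybar - b1 * xbar = -57.0000 - -5.0505 * 10.5000 = -3.9697.

-3.9697


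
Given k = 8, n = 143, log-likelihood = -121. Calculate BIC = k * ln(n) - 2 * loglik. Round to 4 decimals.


ln(143) = 4.962845.
k * ln(n) = 8 * 4.962845 = 39.702760.
-2L = 242.
BIC = 39.702760 + 242 = 281.702760, which rounds to 281.7028.

281.7028


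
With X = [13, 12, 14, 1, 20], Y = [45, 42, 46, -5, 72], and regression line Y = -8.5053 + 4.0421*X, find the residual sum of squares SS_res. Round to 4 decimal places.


Predicted values from Y = -8.5053 + 4.0421*X.
Residuals: [0.9580, 2.0001, -2.0841, -0.5368, -0.3367].
SSres = 9.6632.

9.6632


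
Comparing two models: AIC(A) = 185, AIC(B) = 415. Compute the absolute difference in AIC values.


|AIC_A - AIC_B| = |185 - 415| = 230.
Model A is preferred (lower AIC).

230


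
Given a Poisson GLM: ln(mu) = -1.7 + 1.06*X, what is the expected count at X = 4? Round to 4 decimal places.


eta = -1.7 + 1.06 * 4 = 2.5400.
mu = exp(2.5400) = 12.6797.

12.6797


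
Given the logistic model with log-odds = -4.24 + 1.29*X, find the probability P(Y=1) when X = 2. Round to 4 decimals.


Linear predictor: z = -4.24 + 1.29 * 2 = -1.6600.
P = 1/(1 + exp(1.6600)) = 1/(1 + 5.2593) = 0.1598.

0.1598


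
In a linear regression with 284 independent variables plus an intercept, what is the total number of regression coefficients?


Each predictor gets one coefficient, plus one intercept.
Total parameters = 284 + 1 = 285.

285


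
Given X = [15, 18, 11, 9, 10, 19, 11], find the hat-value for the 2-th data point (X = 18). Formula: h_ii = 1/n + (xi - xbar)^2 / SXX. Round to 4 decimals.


Mean of X: xbar = 13.2857.
SXX = 97.4286.
For X = 18: h = 1/7 + (18 - 13.2857)^2/97.4286 = 0.3710.

0.3710


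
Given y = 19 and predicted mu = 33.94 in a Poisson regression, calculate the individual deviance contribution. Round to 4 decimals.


y/mu = 19/33.94 = 0.559811 (approx.), and ln(19/33.94) = -0.580155.
y * ln(y/mu) = 19 * -0.580155 = -11.022945.
y - mu = -14.94.
D = 2 * (-11.022945 - -14.94) = 7.834110, which rounds to 7.8341.

7.8341


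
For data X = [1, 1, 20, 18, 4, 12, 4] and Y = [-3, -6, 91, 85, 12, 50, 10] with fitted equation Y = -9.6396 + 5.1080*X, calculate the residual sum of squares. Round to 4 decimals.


For each point, residual = actual - predicted.
Residuals: [1.5316, -1.4684, -1.5204, 2.6956, 1.2076, -1.6564, -0.7924].
Sum of squared residuals = 18.9097.

18.9097


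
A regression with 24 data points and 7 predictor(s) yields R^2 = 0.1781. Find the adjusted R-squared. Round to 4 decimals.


Using the formula:
(1 - 0.1781) = 0.8219.
Multiply by 23/16: 0.8219 * 23 = 18.9037, then 18.9037 / 16 = 1.1815.
Adj R^2 = 1 - 1.1815 = -0.1815.

-0.1815


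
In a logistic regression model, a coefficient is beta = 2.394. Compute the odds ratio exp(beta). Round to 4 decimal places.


The odds ratio is computed as:
OR = e^(2.394) = 10.9572.

10.9572


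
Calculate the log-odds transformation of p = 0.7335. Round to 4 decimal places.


The odds are p/(1-p) = 0.7335 / 0.2665 = 2.7523.
logit(p) = ln(2.7523) = 1.0125.

1.0125


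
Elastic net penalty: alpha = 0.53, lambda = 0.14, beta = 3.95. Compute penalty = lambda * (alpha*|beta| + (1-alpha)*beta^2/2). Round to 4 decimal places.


Compute:
L1 = 0.53 * 3.95 = 2.0935.
L2 = 0.47 * 3.95^2 / 2 = 3.6666.
Penalty = 0.14 * (2.0935 + 3.6666) = 0.8064.

0.8064


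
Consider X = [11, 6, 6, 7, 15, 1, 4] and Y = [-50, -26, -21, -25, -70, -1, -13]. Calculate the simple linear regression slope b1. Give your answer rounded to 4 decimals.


The sample means are xbar = 7.1429 and ybar = -29.4286.
Compute S_xx = 126.8571 and S_xy = -638.5714.
Slope b1 = S_xy / S_xx = -638.5714 / 126.8571 = -5.0338.

-5.0338


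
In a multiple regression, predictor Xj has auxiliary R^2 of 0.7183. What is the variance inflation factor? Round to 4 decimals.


Using VIF = 1/(1 - R^2_j):
1 - 0.7183 = 0.2817.
VIF = 3.5499.

3.5499


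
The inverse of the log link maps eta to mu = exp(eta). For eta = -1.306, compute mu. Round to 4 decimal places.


Apply the inverse link:
mu = e^-1.306 = 0.2709.

0.2709


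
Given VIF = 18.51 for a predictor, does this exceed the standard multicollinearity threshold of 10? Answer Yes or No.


Check: VIF = 18.51 vs threshold = 10.
Since 18.51 >= 10, the answer is Yes.

Yes


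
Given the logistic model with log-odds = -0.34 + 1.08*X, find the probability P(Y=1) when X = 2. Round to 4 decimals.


Compute z = -0.34 + (1.08)(2) = 1.8200.
exp(-z) = 0.1620.
P = 1/(1 + 0.1620) = 0.8606.

0.8606


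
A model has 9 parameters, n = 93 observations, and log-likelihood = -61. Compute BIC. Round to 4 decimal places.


k * ln(n) = 9 * ln(93) = 9 * 4.532599 = 40.793391.
-2 * loglik = -2 * (-61) = 122.
BIC = 40.793391 + 122 = 162.793391, which rounds to 162.7934.

162.7934


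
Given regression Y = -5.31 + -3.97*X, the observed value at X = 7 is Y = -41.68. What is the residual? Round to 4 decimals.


Predicted = -5.31 + -3.97 * 7 = -33.1000.
Residual = -41.68 - -33.1000 = -8.5800.

-8.5800


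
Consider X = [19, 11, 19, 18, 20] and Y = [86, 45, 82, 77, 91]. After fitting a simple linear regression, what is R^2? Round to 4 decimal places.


The fitted line is Y = -10.0150 + 4.9549*X.
SSres = 16.6917, SStot = 1322.8000.
R^2 = 1 - SSres/SStot = 0.9874.

0.9874


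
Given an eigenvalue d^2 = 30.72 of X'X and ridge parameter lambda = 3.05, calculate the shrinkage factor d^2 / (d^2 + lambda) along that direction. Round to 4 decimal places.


d^2 + lambda = 30.72 + 3.05 = 33.7700.
Shrinkage factor = 30.72/33.7700 = 0.9097.

0.9097


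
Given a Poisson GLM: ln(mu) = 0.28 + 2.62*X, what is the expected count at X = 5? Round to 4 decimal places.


Compute eta = 0.28 + 2.62 * 5 = 13.3800.
Apply inverse link: mu = e^13.3800 = 646934.2853.

646934.2853


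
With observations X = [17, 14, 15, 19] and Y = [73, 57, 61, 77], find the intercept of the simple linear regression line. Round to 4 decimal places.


Compute b1 = 4.2034 from the OLS formula.
With xbar = 16.2500 and ybar = 67.0000, the intercept is:
b0 = 67.0000 - 4.2034 * 16.2500 = -1.3051.

-1.3051


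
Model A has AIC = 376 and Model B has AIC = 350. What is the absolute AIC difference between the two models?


Compute |376 - 350| = 26.
Model B has the smaller AIC.

26


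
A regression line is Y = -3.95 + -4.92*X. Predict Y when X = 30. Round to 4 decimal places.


Predicted value:
Y = -3.95 + (-4.92)(30) = -3.95 + -147.6000 = -151.5500.

-151.5500


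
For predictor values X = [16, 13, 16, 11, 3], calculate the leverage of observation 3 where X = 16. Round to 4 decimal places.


n = 5, xbar = 11.8000.
SXX = sum((xi - xbar)^2) = 114.8000.
h = 1/5 + (16 - 11.8000)^2 / 114.8000 = 0.3537.

0.3537


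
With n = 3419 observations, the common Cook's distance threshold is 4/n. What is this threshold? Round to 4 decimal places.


Using the rule of thumb:
Threshold = 4 / 3419 = 0.0012.

0.0012


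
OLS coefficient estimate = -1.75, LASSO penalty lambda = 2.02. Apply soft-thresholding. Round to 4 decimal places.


Check: |-1.75| = 1.75 vs lambda = 2.02.
Since |beta| <= lambda, the coefficient is set to 0.
Soft-thresholded coefficient = 0.0000.

0.0000


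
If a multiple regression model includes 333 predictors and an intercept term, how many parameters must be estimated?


Total coefficients = number of predictors + 1 (for the intercept).
= 333 + 1 = 334.

334


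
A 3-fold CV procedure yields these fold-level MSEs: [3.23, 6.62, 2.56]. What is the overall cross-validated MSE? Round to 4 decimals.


Sum of fold MSEs = 12.4100.
Average = 12.4100 / 3 = 4.1367.

4.1367


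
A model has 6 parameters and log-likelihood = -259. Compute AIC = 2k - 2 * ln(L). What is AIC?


Compute:
2k = 2*6 = 12.
-2*loglik = -2*(-259) = 518.
AIC = 12 + 518 = 530.

530


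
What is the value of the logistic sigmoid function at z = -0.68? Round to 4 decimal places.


First, exp(0.6800) = 1.9739.
Then sigma(z) = 1/(1 + 1.9739) = 0.3363.

0.3363
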